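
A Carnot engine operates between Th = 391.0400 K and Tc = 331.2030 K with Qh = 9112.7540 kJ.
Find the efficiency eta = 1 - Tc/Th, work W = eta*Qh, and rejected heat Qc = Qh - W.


eta = 1 - 331.2030/391.0400 = 0.1530
W = 0.1530 * 9112.7540 = 1394.4350 kJ
Qc = 9112.7540 - 1394.4350 = 7718.3190 kJ

eta = 15.3020%, W = 1394.4350 kJ, Qc = 7718.3190 kJ


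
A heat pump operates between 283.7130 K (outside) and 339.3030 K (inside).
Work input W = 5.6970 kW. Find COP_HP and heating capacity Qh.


COP = 339.3030 / 55.5900 = 6.1037
Qh = 6.1037 * 5.6970 = 34.7726 kW

COP = 6.1037, Qh = 34.7726 kW


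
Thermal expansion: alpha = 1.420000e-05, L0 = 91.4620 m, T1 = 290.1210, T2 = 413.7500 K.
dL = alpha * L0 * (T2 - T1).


dT = 123.6290 K
dL = 1.420000e-05 * 91.4620 * 123.6290 = 0.160564 m
L_final = 91.622564 m

dL = 0.160564 m


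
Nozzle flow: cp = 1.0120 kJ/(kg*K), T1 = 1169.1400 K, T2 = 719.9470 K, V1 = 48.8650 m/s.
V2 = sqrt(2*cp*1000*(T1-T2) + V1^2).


dT = 449.1930 K
2*cp*1000*dT = 909166.6320
V1^2 = 2387.7882
V2 = sqrt(911554.4202) = 954.7536 m/s

954.7536 m/s


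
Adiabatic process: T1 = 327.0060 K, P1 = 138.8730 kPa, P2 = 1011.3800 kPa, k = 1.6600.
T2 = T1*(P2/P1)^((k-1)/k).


(k-1)/k = 0.3976
(P2/P1)^exp = 2.2021
T2 = 327.0060 * 2.2021 = 720.1061 K

720.1061 K


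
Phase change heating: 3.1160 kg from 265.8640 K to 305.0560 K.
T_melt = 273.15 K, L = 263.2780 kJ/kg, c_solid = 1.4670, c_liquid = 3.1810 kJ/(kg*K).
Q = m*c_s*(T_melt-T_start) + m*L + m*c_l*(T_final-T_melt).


Q1 (sensible, solid) = 3.1160 * 1.4670 * 7.2860 = 33.3056 kJ
Q2 (latent) = 3.1160 * 263.2780 = 820.3742 kJ
Q3 (sensible, liquid) = 3.1160 * 3.1810 * 31.9060 = 316.2521 kJ
Q_total = 1169.9320 kJ

1169.9320 kJ


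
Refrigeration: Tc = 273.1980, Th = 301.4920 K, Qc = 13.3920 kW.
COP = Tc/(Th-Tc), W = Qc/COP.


COP = 273.1980 / 28.2940 = 9.6557
W = 13.3920 / 9.6557 = 1.3870 kW

COP = 9.6557, W = 1.3870 kW


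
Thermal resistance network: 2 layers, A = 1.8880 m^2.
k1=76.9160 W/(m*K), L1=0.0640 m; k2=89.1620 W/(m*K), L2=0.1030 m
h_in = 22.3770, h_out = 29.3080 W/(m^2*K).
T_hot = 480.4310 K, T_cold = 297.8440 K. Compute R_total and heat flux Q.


R_conv_in = 1/(22.3770*1.8880) = 0.0237
R_1 = 0.0640/(76.9160*1.8880) = 0.0004
R_2 = 0.1030/(89.1620*1.8880) = 0.0006
R_conv_out = 1/(29.3080*1.8880) = 0.0181
R_total = 0.0428 K/W
Q = 182.5870 / 0.0428 = 4266.5796 W

R_total = 0.0428 K/W, Q = 4266.5796 W


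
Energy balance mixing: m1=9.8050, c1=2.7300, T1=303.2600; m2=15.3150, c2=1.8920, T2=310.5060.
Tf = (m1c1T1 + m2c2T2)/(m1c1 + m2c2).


num = 17114.7732
den = 55.7436
Tf = 307.0265 K

307.0265 K


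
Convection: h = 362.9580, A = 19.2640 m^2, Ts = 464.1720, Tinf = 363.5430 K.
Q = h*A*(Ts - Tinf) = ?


dT = 100.6290 K
Q = 362.9580 * 19.2640 * 100.6290 = 703600.2736 W

703600.2736 W


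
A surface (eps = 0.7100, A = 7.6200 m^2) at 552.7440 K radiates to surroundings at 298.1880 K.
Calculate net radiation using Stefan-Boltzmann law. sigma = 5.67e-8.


T^4 = 9.3346e+10
Tsurr^4 = 7.9061e+09
Q = 0.7100 * 5.67e-8 * 7.6200 * 8.5440e+10 = 26209.4399 W

26209.4399 W


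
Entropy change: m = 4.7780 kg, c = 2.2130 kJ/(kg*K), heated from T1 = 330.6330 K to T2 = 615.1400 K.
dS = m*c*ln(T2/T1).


T2/T1 = 1.8605
ln(T2/T1) = 0.6208
dS = 4.7780 * 2.2130 * 0.6208 = 6.5646 kJ/K

6.5646 kJ/K


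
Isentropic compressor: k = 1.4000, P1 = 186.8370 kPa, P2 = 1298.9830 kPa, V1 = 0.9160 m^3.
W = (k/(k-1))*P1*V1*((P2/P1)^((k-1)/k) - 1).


(k-1)/k = 0.2857
(P2/P1)^exp = 1.7402
W = 3.5000 * 186.8370 * 0.9160 * (1.7402 - 1) = 443.4092 kJ

443.4092 kJ


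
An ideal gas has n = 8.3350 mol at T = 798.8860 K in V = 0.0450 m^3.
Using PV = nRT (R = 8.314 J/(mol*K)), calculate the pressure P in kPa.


P = nRT/V = 8.3350 * 8.314 * 798.8860 / 0.0450
= 55360.5549 / 0.0450 = 1230234.5540 Pa = 1230.2346 kPa

1230.2346 kPa


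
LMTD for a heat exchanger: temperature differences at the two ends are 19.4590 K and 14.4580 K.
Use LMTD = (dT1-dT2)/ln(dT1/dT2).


dT1/dT2 = 1.3459
ln(dT1/dT2) = 0.2971
LMTD = 5.0010 / 0.2971 = 16.8349 K

16.8349 K


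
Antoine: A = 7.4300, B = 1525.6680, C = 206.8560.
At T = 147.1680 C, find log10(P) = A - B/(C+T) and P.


C+T = 354.0240
B/(C+T) = 4.3095
log10(P) = 7.4300 - 4.3095 = 3.1205
P = 10^3.1205 = 1319.7618 mmHg

1319.7618 mmHg


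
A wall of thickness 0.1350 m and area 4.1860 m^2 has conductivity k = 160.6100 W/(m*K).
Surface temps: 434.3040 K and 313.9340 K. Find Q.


dT = 120.3700 K
Q = 160.6100 * 4.1860 * 120.3700 / 0.1350 = 599454.6013 W

599454.6013 W


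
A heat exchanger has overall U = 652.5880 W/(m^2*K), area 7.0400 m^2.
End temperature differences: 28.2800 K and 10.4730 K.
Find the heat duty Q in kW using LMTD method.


LMTD = 17.9261 K
Q = 652.5880 * 7.0400 * 17.9261 = 82356.5821 W = 82.3566 kW

82.3566 kW


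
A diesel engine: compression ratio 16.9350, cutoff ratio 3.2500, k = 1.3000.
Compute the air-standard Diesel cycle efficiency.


r^(k-1) = 2.3369
rc^k = 4.6286
eta = 0.4691 = 46.9145%

46.9145%


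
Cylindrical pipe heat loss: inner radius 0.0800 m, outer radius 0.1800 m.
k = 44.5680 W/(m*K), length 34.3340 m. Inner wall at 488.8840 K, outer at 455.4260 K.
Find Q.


dT = 33.4580 K
ln(ro/ri) = 0.8109
Q = 2*pi*44.5680*34.3340*33.4580 / 0.8109 = 396683.2935 W

396683.2935 W


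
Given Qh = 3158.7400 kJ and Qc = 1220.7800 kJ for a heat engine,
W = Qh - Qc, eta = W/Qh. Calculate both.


W = 3158.7400 - 1220.7800 = 1937.9600 kJ
eta = 1937.9600 / 3158.7400 = 0.6135 = 61.3523%

W = 1937.9600 kJ, eta = 61.3523%


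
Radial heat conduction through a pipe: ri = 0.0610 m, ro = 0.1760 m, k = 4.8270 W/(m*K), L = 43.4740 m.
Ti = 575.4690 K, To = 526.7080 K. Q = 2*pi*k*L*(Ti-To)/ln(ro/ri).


dT = 48.7610 K
ln(ro/ri) = 1.0596
Q = 2*pi*4.8270*43.4740*48.7610 / 1.0596 = 60675.4869 W

60675.4869 W


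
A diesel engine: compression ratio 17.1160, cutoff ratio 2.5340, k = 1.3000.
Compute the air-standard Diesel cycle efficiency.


r^(k-1) = 2.3443
rc^k = 3.3493
eta = 0.4975 = 49.7494%

49.7494%


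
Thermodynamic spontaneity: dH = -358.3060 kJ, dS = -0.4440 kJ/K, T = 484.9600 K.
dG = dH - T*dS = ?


T*dS = 484.9600 * -0.4440 = -215.3222 kJ
dG = -358.3060 + 215.3222 = -142.9838 kJ (spontaneous)

dG = -142.9838 kJ, spontaneous


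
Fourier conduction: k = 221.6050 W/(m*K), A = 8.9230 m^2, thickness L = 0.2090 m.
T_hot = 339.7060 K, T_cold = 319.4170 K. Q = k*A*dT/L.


dT = 20.2890 K
Q = 221.6050 * 8.9230 * 20.2890 / 0.2090 = 191957.3757 W

191957.3757 W


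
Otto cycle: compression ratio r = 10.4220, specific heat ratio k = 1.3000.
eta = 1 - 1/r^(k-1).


r^(k-1) = 2.0202
eta = 1 - 1/2.0202 = 0.5050 = 50.4989%

50.4989%


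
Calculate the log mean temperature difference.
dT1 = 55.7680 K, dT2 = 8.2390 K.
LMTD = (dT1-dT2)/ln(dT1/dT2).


dT1/dT2 = 6.7688
ln(dT1/dT2) = 1.9123
LMTD = 47.5290 / 1.9123 = 24.8541 K

24.8541 K


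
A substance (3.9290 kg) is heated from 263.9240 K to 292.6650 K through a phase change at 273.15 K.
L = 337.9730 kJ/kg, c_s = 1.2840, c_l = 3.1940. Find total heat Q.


Q1 (sensible, solid) = 3.9290 * 1.2840 * 9.2260 = 46.5437 kJ
Q2 (latent) = 3.9290 * 337.9730 = 1327.8959 kJ
Q3 (sensible, liquid) = 3.9290 * 3.1940 * 19.5150 = 244.8981 kJ
Q_total = 1619.3377 kJ

1619.3377 kJ


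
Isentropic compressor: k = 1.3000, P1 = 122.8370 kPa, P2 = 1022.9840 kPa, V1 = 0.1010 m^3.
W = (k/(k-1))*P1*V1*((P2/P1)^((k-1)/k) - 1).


(k-1)/k = 0.2308
(P2/P1)^exp = 1.6309
W = 4.3333 * 122.8370 * 0.1010 * (1.6309 - 1) = 33.9192 kJ

33.9192 kJ


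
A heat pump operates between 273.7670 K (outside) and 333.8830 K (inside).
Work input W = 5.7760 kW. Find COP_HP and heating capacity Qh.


COP = 333.8830 / 60.1160 = 5.5540
Qh = 5.5540 * 5.7760 = 32.0798 kW

COP = 5.5540, Qh = 32.0798 kW


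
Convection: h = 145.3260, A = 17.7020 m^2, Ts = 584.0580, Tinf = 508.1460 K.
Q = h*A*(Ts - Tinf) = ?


dT = 75.9120 K
Q = 145.3260 * 17.7020 * 75.9120 = 195288.2394 W

195288.2394 W


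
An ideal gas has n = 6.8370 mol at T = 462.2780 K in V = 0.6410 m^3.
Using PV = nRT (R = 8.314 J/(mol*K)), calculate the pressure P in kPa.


P = nRT/V = 6.8370 * 8.314 * 462.2780 / 0.6410
= 26277.1842 / 0.6410 = 40994.0471 Pa = 40.9940 kPa

40.9940 kPa


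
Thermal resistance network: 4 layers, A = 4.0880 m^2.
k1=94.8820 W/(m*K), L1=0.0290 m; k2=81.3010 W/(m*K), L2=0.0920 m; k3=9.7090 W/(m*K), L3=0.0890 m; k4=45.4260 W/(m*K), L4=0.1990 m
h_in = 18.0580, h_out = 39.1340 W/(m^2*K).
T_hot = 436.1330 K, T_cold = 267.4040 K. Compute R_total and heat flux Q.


R_conv_in = 1/(18.0580*4.0880) = 0.0135
R_1 = 0.0290/(94.8820*4.0880) = 7.4766e-05
R_2 = 0.0920/(81.3010*4.0880) = 0.0003
R_3 = 0.0890/(9.7090*4.0880) = 0.0022
R_4 = 0.1990/(45.4260*4.0880) = 0.0011
R_conv_out = 1/(39.1340*4.0880) = 0.0063
R_total = 0.0235 K/W
Q = 168.7290 / 0.0235 = 7191.4039 W

R_total = 0.0235 K/W, Q = 7191.4039 W


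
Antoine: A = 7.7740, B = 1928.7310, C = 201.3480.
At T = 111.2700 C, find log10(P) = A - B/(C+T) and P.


C+T = 312.6180
B/(C+T) = 6.1696
log10(P) = 7.7740 - 6.1696 = 1.6044
P = 10^1.6044 = 40.2152 mmHg

40.2152 mmHg


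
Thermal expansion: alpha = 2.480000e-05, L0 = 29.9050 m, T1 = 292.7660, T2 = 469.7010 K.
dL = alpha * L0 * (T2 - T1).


dT = 176.9350 K
dL = 2.480000e-05 * 29.9050 * 176.9350 = 0.131223 m
L_final = 30.036223 m

dL = 0.131223 m


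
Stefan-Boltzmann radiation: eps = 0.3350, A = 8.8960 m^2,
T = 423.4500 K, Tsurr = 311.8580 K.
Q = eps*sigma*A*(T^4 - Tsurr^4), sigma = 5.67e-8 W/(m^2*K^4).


T^4 = 3.2152e+10
Tsurr^4 = 9.4586e+09
Q = 0.3350 * 5.67e-8 * 8.8960 * 2.2693e+10 = 3834.6233 W

3834.6233 W


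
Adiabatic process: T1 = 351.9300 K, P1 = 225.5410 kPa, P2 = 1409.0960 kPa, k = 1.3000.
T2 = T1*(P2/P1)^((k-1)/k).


(k-1)/k = 0.2308
(P2/P1)^exp = 1.5263
T2 = 351.9300 * 1.5263 = 537.1343 K

537.1343 K


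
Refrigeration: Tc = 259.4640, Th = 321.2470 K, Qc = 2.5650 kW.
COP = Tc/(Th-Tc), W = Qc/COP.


COP = 259.4640 / 61.7830 = 4.1996
W = 2.5650 / 4.1996 = 0.6108 kW

COP = 4.1996, W = 0.6108 kW


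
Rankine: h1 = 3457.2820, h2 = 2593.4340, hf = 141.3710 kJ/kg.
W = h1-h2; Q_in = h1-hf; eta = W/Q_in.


W = 863.8480 kJ/kg
Q_in = 3315.9110 kJ/kg
eta = 0.2605 = 26.0516%

eta = 26.0516%


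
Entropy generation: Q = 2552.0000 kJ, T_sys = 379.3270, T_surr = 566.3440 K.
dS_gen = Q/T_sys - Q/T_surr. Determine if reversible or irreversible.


dS_sys = 2552.0000/379.3270 = 6.7277 kJ/K
dS_surr = -2552.0000/566.3440 = -4.5061 kJ/K
dS_gen = 6.7277 - 4.5061 = 2.2216 kJ/K (irreversible)

dS_gen = 2.2216 kJ/K, irreversible


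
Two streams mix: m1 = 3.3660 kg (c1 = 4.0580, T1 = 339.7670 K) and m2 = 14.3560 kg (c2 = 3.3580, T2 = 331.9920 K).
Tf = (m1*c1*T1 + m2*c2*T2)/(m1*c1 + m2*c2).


num = 20645.4420
den = 61.8667
Tf = 333.7086 K

333.7086 K


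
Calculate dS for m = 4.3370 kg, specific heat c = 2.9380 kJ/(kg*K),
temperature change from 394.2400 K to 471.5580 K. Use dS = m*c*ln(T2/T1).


T2/T1 = 1.1961
ln(T2/T1) = 0.1791
dS = 4.3370 * 2.9380 * 0.1791 = 2.2819 kJ/K

2.2819 kJ/K


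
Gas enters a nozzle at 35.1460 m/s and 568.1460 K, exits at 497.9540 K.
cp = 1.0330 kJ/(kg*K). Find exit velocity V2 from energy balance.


dT = 70.1920 K
2*cp*1000*dT = 145016.6720
V1^2 = 1235.2413
V2 = sqrt(146251.9133) = 382.4290 m/s

382.4290 m/s


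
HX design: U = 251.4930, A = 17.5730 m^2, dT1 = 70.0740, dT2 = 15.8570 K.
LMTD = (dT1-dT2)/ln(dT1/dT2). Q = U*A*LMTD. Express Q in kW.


LMTD = 36.4866 K
Q = 251.4930 * 17.5730 * 36.4866 = 161252.2529 W = 161.2523 kW

161.2523 kW


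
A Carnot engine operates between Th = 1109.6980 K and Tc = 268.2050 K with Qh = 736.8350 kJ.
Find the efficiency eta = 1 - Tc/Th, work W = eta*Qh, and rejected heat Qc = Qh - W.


eta = 1 - 268.2050/1109.6980 = 0.7583
W = 0.7583 * 736.8350 = 558.7480 kJ
Qc = 736.8350 - 558.7480 = 178.0870 kJ

eta = 75.8308%, W = 558.7480 kJ, Qc = 178.0870 kJ


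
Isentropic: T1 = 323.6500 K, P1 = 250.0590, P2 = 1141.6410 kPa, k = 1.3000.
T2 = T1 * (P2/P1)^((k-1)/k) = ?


(k-1)/k = 0.2308
(P2/P1)^exp = 1.4197
T2 = 323.6500 * 1.4197 = 459.4782 K

459.4782 K


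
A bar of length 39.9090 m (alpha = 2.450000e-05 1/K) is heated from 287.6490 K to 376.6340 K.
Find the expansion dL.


dT = 88.9850 K
dL = 2.450000e-05 * 39.9090 * 88.9850 = 0.087007 m
L_final = 39.996007 m

dL = 0.087007 m


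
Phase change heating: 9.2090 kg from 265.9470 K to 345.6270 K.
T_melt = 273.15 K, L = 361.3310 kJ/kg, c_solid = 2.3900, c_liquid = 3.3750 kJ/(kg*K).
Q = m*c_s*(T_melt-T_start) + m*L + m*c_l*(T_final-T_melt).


Q1 (sensible, solid) = 9.2090 * 2.3900 * 7.2030 = 158.5345 kJ
Q2 (latent) = 9.2090 * 361.3310 = 3327.4972 kJ
Q3 (sensible, liquid) = 9.2090 * 3.3750 * 72.4770 = 2252.6123 kJ
Q_total = 5738.6440 kJ

5738.6440 kJ


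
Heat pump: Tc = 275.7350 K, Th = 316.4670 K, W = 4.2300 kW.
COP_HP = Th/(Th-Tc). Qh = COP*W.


COP = 316.4670 / 40.7320 = 7.7695
Qh = 7.7695 * 4.2300 = 32.8650 kW

COP = 7.7695, Qh = 32.8650 kW


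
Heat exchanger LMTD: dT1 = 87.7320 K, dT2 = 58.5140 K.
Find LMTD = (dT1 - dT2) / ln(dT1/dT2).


dT1/dT2 = 1.4993
ln(dT1/dT2) = 0.4050
LMTD = 29.2180 / 0.4050 = 72.1395 K

72.1395 K


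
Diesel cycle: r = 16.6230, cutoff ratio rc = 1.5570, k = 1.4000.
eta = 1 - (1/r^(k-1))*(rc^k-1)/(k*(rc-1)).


r^(k-1) = 3.0781
rc^k = 1.8587
eta = 0.6423 = 64.2264%

64.2264%


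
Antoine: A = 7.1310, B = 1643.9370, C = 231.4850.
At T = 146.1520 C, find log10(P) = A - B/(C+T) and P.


C+T = 377.6370
B/(C+T) = 4.3532
log10(P) = 7.1310 - 4.3532 = 2.7778
P = 10^2.7778 = 599.4871 mmHg

599.4871 mmHg


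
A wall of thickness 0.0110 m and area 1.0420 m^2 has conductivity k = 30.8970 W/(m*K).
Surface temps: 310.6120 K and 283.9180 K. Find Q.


dT = 26.6940 K
Q = 30.8970 * 1.0420 * 26.6940 / 0.0110 = 78127.6934 W

78127.6934 W


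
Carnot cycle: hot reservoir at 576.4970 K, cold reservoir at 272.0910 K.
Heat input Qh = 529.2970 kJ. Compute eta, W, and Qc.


eta = 1 - 272.0910/576.4970 = 0.5280
W = 0.5280 * 529.2970 = 279.4831 kJ
Qc = 529.2970 - 279.4831 = 249.8139 kJ

eta = 52.8027%, W = 279.4831 kJ, Qc = 249.8139 kJ


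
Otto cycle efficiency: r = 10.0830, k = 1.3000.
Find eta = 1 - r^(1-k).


r^(k-1) = 2.0002
eta = 1 - 1/2.0002 = 0.5001 = 50.0054%

50.0054%


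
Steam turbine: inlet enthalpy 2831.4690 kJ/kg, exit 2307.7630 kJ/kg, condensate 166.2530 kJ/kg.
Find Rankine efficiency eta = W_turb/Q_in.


W = 523.7060 kJ/kg
Q_in = 2665.2160 kJ/kg
eta = 0.1965 = 19.6497%

eta = 19.6497%


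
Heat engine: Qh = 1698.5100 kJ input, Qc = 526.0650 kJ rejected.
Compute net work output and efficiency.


W = 1698.5100 - 526.0650 = 1172.4450 kJ
eta = 1172.4450 / 1698.5100 = 0.6903 = 69.0279%

W = 1172.4450 kJ, eta = 69.0279%


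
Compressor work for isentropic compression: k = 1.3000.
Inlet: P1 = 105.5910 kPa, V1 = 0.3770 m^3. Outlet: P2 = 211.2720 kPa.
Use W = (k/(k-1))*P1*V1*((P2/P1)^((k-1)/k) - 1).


(k-1)/k = 0.2308
(P2/P1)^exp = 1.1736
W = 4.3333 * 105.5910 * 0.3770 * (1.1736 - 1) = 29.9419 kJ

29.9419 kJ


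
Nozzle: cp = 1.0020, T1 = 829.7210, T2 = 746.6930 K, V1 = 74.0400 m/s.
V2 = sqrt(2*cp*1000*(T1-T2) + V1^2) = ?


dT = 83.0280 K
2*cp*1000*dT = 166388.1120
V1^2 = 5481.9216
V2 = sqrt(171870.0336) = 414.5721 m/s

414.5721 m/s


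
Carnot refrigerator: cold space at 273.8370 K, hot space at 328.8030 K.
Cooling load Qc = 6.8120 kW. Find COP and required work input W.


COP = 273.8370 / 54.9660 = 4.9819
W = 6.8120 / 4.9819 = 1.3673 kW

COP = 4.9819, W = 1.3673 kW


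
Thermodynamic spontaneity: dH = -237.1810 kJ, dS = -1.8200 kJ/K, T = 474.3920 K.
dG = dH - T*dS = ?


T*dS = 474.3920 * -1.8200 = -863.3934 kJ
dG = -237.1810 + 863.3934 = 626.2124 kJ (non-spontaneous)

dG = 626.2124 kJ, non-spontaneous


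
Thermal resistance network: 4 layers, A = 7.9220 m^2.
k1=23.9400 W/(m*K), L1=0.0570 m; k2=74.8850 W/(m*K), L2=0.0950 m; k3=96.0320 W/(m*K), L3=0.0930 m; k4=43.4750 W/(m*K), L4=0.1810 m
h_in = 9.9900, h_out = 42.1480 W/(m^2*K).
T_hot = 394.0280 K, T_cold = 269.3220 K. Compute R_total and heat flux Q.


R_conv_in = 1/(9.9900*7.9220) = 0.0126
R_1 = 0.0570/(23.9400*7.9220) = 0.0003
R_2 = 0.0950/(74.8850*7.9220) = 0.0002
R_3 = 0.0930/(96.0320*7.9220) = 0.0001
R_4 = 0.1810/(43.4750*7.9220) = 0.0005
R_conv_out = 1/(42.1480*7.9220) = 0.0030
R_total = 0.0167 K/W
Q = 124.7060 / 0.0167 = 7449.9727 W

R_total = 0.0167 K/W, Q = 7449.9727 W


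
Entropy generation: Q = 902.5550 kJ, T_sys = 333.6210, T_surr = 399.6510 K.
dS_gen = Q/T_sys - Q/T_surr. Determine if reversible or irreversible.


dS_sys = 902.5550/333.6210 = 2.7053 kJ/K
dS_surr = -902.5550/399.6510 = -2.2584 kJ/K
dS_gen = 2.7053 - 2.2584 = 0.4470 kJ/K (irreversible)

dS_gen = 0.4470 kJ/K, irreversible


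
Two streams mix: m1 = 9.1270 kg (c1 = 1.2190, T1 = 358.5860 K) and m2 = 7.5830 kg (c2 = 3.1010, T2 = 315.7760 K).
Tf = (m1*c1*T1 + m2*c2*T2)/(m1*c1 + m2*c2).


num = 11414.9965
den = 34.6407
Tf = 329.5256 K

329.5256 K


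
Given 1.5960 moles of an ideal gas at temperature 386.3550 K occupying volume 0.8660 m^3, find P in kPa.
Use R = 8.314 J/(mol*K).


P = nRT/V = 1.5960 * 8.314 * 386.3550 / 0.8660
= 5126.6001 / 0.8660 = 5919.8616 Pa = 5.9199 kPa

5.9199 kPa


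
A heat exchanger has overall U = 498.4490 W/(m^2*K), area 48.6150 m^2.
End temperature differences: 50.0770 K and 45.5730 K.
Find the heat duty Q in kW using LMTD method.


LMTD = 47.7896 K
Q = 498.4490 * 48.6150 * 47.7896 = 1158043.0385 W = 1158.0430 kW

1158.0430 kW


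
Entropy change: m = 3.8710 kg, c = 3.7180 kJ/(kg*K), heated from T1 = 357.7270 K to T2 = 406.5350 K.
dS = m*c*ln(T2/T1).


T2/T1 = 1.1364
ln(T2/T1) = 0.1279
dS = 3.8710 * 3.7180 * 0.1279 = 1.8408 kJ/K

1.8408 kJ/K


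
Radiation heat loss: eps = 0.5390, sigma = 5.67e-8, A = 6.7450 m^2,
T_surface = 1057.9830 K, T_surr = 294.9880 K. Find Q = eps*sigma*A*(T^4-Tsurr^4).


T^4 = 1.2529e+12
Tsurr^4 = 7.5721e+09
Q = 0.5390 * 5.67e-8 * 6.7450 * 1.2453e+12 = 256705.8867 W

256705.8867 W


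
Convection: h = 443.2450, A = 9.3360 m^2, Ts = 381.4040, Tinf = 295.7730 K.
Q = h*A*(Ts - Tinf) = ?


dT = 85.6310 K
Q = 443.2450 * 9.3360 * 85.6310 = 354352.6656 W

354352.6656 W


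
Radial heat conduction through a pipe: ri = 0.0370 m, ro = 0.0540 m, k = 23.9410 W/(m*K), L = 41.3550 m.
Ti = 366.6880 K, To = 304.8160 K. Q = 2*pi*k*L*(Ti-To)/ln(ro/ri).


dT = 61.8720 K
ln(ro/ri) = 0.3781
Q = 2*pi*23.9410*41.3550*61.8720 / 0.3781 = 1018067.4650 W

1018067.4650 W


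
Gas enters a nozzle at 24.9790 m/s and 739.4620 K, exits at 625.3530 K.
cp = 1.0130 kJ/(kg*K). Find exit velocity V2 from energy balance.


dT = 114.1090 K
2*cp*1000*dT = 231184.8340
V1^2 = 623.9504
V2 = sqrt(231808.7844) = 481.4652 m/s

481.4652 m/s


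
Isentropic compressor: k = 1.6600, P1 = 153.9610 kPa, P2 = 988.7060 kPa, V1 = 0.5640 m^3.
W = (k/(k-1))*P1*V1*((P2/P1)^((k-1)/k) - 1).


(k-1)/k = 0.3976
(P2/P1)^exp = 2.0947
W = 2.5152 * 153.9610 * 0.5640 * (2.0947 - 1) = 239.0775 kJ

239.0775 kJ


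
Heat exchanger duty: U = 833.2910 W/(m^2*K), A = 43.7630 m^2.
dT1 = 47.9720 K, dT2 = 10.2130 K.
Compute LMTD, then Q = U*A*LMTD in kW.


LMTD = 24.4086 K
Q = 833.2910 * 43.7630 * 24.4086 = 890115.3178 W = 890.1153 kW

890.1153 kW


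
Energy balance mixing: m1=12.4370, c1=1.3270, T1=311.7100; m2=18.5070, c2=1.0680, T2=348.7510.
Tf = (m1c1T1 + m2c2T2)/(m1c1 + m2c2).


num = 12037.6599
den = 36.2694
Tf = 331.8960 K

331.8960 K


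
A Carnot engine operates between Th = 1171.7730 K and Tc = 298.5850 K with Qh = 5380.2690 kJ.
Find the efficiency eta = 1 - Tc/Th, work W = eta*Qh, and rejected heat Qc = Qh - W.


eta = 1 - 298.5850/1171.7730 = 0.7452
W = 0.7452 * 5380.2690 = 4009.2973 kJ
Qc = 5380.2690 - 4009.2973 = 1370.9717 kJ

eta = 74.5185%, W = 4009.2973 kJ, Qc = 1370.9717 kJ


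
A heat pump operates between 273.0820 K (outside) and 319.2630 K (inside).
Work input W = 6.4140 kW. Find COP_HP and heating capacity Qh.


COP = 319.2630 / 46.1810 = 6.9133
Qh = 6.9133 * 6.4140 = 44.3419 kW

COP = 6.9133, Qh = 44.3419 kW


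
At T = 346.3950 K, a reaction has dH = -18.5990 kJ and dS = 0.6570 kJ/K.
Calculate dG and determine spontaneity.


T*dS = 346.3950 * 0.6570 = 227.5815 kJ
dG = -18.5990 - 227.5815 = -246.1805 kJ (spontaneous)

dG = -246.1805 kJ, spontaneous


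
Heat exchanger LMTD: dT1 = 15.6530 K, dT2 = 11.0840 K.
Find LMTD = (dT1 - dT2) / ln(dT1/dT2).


dT1/dT2 = 1.4122
ln(dT1/dT2) = 0.3452
LMTD = 4.5690 / 0.3452 = 13.2373 K

13.2373 K


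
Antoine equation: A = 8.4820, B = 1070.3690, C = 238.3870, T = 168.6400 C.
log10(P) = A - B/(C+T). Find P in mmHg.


C+T = 407.0270
B/(C+T) = 2.6297
log10(P) = 8.4820 - 2.6297 = 5.8523
P = 10^5.8523 = 711664.3167 mmHg

711664.3167 mmHg


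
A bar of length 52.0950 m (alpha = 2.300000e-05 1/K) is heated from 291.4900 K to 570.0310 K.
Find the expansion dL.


dT = 278.5410 K
dL = 2.300000e-05 * 52.0950 * 278.5410 = 0.333744 m
L_final = 52.428744 m

dL = 0.333744 m


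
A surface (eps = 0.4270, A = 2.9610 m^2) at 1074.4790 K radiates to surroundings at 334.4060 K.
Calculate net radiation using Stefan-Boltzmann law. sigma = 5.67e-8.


T^4 = 1.3329e+12
Tsurr^4 = 1.2505e+10
Q = 0.4270 * 5.67e-8 * 2.9610 * 1.3204e+12 = 94655.7929 W

94655.7929 W


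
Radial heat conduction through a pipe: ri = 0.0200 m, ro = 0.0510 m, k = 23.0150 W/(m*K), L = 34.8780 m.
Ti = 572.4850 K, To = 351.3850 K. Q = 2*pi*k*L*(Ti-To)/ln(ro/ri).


dT = 221.1000 K
ln(ro/ri) = 0.9361
Q = 2*pi*23.0150*34.8780*221.1000 / 0.9361 = 1191274.9216 W

1191274.9216 W


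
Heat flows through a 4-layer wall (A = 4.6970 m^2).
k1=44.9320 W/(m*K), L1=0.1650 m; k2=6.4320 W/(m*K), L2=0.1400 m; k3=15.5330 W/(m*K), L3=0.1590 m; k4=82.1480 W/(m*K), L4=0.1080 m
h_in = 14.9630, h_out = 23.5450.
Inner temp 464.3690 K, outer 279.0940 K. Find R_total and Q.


R_conv_in = 1/(14.9630*4.6970) = 0.0142
R_1 = 0.1650/(44.9320*4.6970) = 0.0008
R_2 = 0.1400/(6.4320*4.6970) = 0.0046
R_3 = 0.1590/(15.5330*4.6970) = 0.0022
R_4 = 0.1080/(82.1480*4.6970) = 0.0003
R_conv_out = 1/(23.5450*4.6970) = 0.0090
R_total = 0.0311 K/W
Q = 185.2750 / 0.0311 = 5948.5980 W

R_total = 0.0311 K/W, Q = 5948.5980 W


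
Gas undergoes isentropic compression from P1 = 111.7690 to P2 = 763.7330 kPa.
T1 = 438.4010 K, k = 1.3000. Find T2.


(k-1)/k = 0.2308
(P2/P1)^exp = 1.5581
T2 = 438.4010 * 1.5581 = 683.0873 K

683.0873 K


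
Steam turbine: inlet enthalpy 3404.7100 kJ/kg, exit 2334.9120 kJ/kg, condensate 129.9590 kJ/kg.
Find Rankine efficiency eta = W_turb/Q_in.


W = 1069.7980 kJ/kg
Q_in = 3274.7510 kJ/kg
eta = 0.3267 = 32.6681%

eta = 32.6681%


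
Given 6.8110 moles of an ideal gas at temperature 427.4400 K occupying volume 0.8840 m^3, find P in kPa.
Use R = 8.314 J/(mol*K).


P = nRT/V = 6.8110 * 8.314 * 427.4400 / 0.8840
= 24204.4970 / 0.8840 = 27380.6527 Pa = 27.3807 kPa

27.3807 kPa


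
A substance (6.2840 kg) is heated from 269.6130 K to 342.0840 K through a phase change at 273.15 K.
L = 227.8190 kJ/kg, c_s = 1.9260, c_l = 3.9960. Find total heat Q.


Q1 (sensible, solid) = 6.2840 * 1.9260 * 3.5370 = 42.8083 kJ
Q2 (latent) = 6.2840 * 227.8190 = 1431.6146 kJ
Q3 (sensible, liquid) = 6.2840 * 3.9960 * 68.9340 = 1730.9923 kJ
Q_total = 3205.4151 kJ

3205.4151 kJ


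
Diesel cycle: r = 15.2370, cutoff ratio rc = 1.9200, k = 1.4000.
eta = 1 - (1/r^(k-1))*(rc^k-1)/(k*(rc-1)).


r^(k-1) = 2.9728
rc^k = 2.4924
eta = 0.6102 = 61.0223%

61.0223%


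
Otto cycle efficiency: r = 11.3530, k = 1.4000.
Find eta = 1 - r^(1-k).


r^(k-1) = 2.6427
eta = 1 - 1/2.6427 = 0.6216 = 62.1596%

62.1596%


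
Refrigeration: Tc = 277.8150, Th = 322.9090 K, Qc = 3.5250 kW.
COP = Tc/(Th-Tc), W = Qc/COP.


COP = 277.8150 / 45.0940 = 6.1608
W = 3.5250 / 6.1608 = 0.5722 kW

COP = 6.1608, W = 0.5722 kW


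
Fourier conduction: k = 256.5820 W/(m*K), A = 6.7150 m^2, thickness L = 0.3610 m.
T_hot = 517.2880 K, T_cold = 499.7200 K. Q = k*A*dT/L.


dT = 17.5680 K
Q = 256.5820 * 6.7150 * 17.5680 / 0.3610 = 83846.9605 W

83846.9605 W


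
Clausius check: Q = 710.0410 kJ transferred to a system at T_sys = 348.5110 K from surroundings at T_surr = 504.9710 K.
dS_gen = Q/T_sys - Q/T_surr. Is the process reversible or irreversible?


dS_sys = 710.0410/348.5110 = 2.0374 kJ/K
dS_surr = -710.0410/504.9710 = -1.4061 kJ/K
dS_gen = 2.0374 - 1.4061 = 0.6313 kJ/K (irreversible)

dS_gen = 0.6313 kJ/K, irreversible


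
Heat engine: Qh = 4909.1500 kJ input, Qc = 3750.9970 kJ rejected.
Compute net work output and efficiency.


W = 4909.1500 - 3750.9970 = 1158.1530 kJ
eta = 1158.1530 / 4909.1500 = 0.2359 = 23.5917%

W = 1158.1530 kJ, eta = 23.5917%


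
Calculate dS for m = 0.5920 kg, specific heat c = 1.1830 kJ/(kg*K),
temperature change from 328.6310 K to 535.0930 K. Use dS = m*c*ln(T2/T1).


T2/T1 = 1.6282
ln(T2/T1) = 0.4875
dS = 0.5920 * 1.1830 * 0.4875 = 0.3414 kJ/K

0.3414 kJ/K


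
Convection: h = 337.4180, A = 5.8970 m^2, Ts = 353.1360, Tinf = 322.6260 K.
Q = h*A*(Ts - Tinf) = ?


dT = 30.5100 K
Q = 337.4180 * 5.8970 * 30.5100 = 60707.3929 W

60707.3929 W


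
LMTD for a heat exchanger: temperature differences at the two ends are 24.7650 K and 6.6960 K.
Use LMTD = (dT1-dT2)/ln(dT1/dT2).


dT1/dT2 = 3.6985
ln(dT1/dT2) = 1.3079
LMTD = 18.0690 / 1.3079 = 13.8151 K

13.8151 K


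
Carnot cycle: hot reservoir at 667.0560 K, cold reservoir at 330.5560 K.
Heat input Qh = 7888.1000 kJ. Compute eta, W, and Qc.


eta = 1 - 330.5560/667.0560 = 0.5045
W = 0.5045 * 7888.1000 = 3979.1946 kJ
Qc = 7888.1000 - 3979.1946 = 3908.9054 kJ

eta = 50.4455%, W = 3979.1946 kJ, Qc = 3908.9054 kJ


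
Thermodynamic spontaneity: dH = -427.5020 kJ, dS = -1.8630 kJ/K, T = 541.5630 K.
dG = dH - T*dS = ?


T*dS = 541.5630 * -1.8630 = -1008.9319 kJ
dG = -427.5020 + 1008.9319 = 581.4299 kJ (non-spontaneous)

dG = 581.4299 kJ, non-spontaneous


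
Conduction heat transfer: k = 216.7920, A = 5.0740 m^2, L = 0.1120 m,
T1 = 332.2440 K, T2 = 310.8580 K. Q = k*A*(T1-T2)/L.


dT = 21.3860 K
Q = 216.7920 * 5.0740 * 21.3860 / 0.1120 = 210041.5694 W

210041.5694 W


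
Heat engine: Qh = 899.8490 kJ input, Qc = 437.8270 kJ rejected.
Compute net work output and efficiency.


W = 899.8490 - 437.8270 = 462.0220 kJ
eta = 462.0220 / 899.8490 = 0.5134 = 51.3444%

W = 462.0220 kJ, eta = 51.3444%


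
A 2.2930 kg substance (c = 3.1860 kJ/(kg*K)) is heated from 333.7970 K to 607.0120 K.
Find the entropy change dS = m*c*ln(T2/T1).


T2/T1 = 1.8185
ln(T2/T1) = 0.5980
dS = 2.2930 * 3.1860 * 0.5980 = 4.3688 kJ/K

4.3688 kJ/K


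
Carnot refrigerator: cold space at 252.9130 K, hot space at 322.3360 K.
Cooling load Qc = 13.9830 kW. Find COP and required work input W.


COP = 252.9130 / 69.4230 = 3.6431
W = 13.9830 / 3.6431 = 3.8382 kW

COP = 3.6431, W = 3.8382 kW


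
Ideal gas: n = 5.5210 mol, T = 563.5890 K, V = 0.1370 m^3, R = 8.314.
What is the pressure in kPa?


P = nRT/V = 5.5210 * 8.314 * 563.5890 / 0.1370
= 25869.6335 / 0.1370 = 188829.4413 Pa = 188.8294 kPa

188.8294 kPa


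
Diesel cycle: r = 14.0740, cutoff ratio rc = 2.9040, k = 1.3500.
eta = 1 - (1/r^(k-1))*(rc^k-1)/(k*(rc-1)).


r^(k-1) = 2.5232
rc^k = 4.2174
eta = 0.5039 = 50.3912%

50.3912%


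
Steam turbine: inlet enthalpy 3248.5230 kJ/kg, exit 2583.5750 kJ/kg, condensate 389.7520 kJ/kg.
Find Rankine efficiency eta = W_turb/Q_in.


W = 664.9480 kJ/kg
Q_in = 2858.7710 kJ/kg
eta = 0.2326 = 23.2599%

eta = 23.2599%


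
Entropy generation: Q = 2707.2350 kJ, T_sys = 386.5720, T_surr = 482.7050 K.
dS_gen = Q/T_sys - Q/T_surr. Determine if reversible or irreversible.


dS_sys = 2707.2350/386.5720 = 7.0032 kJ/K
dS_surr = -2707.2350/482.7050 = -5.6085 kJ/K
dS_gen = 7.0032 - 5.6085 = 1.3947 kJ/K (irreversible)

dS_gen = 1.3947 kJ/K, irreversible


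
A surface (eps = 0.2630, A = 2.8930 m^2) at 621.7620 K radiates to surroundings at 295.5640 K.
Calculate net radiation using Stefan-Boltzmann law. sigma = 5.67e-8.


T^4 = 1.4945e+11
Tsurr^4 = 7.6314e+09
Q = 0.2630 * 5.67e-8 * 2.8930 * 1.4182e+11 = 6118.1646 W

6118.1646 W


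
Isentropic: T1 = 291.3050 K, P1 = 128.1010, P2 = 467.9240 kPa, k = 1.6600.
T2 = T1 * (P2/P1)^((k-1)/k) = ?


(k-1)/k = 0.3976
(P2/P1)^exp = 1.6738
T2 = 291.3050 * 1.6738 = 487.5749 K

487.5749 K


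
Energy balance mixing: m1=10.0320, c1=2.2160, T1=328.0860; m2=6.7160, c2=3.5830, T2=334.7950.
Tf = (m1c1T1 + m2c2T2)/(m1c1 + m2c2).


num = 15349.9664
den = 46.2943
Tf = 331.5733 K

331.5733 K


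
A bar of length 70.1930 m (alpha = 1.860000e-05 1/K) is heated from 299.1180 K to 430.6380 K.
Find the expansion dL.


dT = 131.5200 K
dL = 1.860000e-05 * 70.1930 * 131.5200 = 0.171711 m
L_final = 70.364711 m

dL = 0.171711 m


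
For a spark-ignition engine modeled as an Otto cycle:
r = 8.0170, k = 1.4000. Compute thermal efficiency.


r^(k-1) = 2.2993
eta = 1 - 1/2.2993 = 0.5651 = 56.5094%

56.5094%


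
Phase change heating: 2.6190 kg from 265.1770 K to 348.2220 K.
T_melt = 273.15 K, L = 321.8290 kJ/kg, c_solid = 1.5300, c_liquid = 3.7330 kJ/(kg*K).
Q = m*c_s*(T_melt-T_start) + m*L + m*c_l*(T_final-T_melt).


Q1 (sensible, solid) = 2.6190 * 1.5300 * 7.9730 = 31.9484 kJ
Q2 (latent) = 2.6190 * 321.8290 = 842.8702 kJ
Q3 (sensible, liquid) = 2.6190 * 3.7330 * 75.0720 = 733.9584 kJ
Q_total = 1608.7770 kJ

1608.7770 kJ


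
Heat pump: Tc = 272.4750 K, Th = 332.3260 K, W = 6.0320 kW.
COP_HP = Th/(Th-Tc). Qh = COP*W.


COP = 332.3260 / 59.8510 = 5.5526
Qh = 5.5526 * 6.0320 = 33.4930 kW

COP = 5.5526, Qh = 33.4930 kW


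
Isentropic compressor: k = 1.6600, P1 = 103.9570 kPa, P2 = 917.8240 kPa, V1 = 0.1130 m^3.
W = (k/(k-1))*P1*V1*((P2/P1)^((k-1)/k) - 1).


(k-1)/k = 0.3976
(P2/P1)^exp = 2.3773
W = 2.5152 * 103.9570 * 0.1130 * (2.3773 - 1) = 40.6933 kJ

40.6933 kJ


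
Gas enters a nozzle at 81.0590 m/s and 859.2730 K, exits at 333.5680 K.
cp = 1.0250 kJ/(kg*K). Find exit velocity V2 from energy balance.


dT = 525.7050 K
2*cp*1000*dT = 1077695.2500
V1^2 = 6570.5615
V2 = sqrt(1084265.8115) = 1041.2809 m/s

1041.2809 m/s


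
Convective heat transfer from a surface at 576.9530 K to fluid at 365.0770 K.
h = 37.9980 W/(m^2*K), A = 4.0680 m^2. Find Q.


dT = 211.8760 K
Q = 37.9980 * 4.0680 * 211.8760 = 32750.9158 W

32750.9158 W


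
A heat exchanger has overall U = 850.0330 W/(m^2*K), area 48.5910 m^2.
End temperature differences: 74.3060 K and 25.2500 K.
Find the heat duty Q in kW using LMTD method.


LMTD = 45.4489 K
Q = 850.0330 * 48.5910 * 45.4489 = 1877220.1408 W = 1877.2201 kW

1877.2201 kW


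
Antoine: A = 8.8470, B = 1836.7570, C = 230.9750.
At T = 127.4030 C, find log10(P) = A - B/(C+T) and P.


C+T = 358.3780
B/(C+T) = 5.1252
log10(P) = 8.8470 - 5.1252 = 3.7218
P = 10^3.7218 = 5269.9364 mmHg

5269.9364 mmHg


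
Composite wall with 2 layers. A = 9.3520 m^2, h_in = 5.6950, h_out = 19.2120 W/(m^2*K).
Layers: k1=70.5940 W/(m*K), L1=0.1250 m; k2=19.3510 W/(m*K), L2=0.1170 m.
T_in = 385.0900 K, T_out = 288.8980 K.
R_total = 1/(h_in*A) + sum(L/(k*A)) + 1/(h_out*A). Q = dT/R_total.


R_conv_in = 1/(5.6950*9.3520) = 0.0188
R_1 = 0.1250/(70.5940*9.3520) = 0.0002
R_2 = 0.1170/(19.3510*9.3520) = 0.0006
R_conv_out = 1/(19.2120*9.3520) = 0.0056
R_total = 0.0252 K/W
Q = 96.1920 / 0.0252 = 3820.5486 W

R_total = 0.0252 K/W, Q = 3820.5486 W


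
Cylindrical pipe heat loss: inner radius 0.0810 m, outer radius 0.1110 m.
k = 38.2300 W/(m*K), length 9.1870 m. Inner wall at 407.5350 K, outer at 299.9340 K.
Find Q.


dT = 107.6010 K
ln(ro/ri) = 0.3151
Q = 2*pi*38.2300*9.1870*107.6010 / 0.3151 = 753619.1242 W

753619.1242 W


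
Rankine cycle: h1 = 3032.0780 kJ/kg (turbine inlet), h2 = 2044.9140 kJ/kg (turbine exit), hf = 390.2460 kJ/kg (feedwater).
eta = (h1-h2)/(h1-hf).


W = 987.1640 kJ/kg
Q_in = 2641.8320 kJ/kg
eta = 0.3737 = 37.3666%

eta = 37.3666%


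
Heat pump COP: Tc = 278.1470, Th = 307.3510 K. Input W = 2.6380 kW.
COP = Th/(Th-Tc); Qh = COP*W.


COP = 307.3510 / 29.2040 = 10.5243
Qh = 10.5243 * 2.6380 = 27.7630 kW

COP = 10.5243, Qh = 27.7630 kW


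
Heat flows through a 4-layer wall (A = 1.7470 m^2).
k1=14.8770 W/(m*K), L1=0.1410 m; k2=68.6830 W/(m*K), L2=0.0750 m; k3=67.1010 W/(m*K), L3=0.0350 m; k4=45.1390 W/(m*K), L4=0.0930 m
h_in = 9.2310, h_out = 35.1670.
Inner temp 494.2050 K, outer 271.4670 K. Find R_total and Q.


R_conv_in = 1/(9.2310*1.7470) = 0.0620
R_1 = 0.1410/(14.8770*1.7470) = 0.0054
R_2 = 0.0750/(68.6830*1.7470) = 0.0006
R_3 = 0.0350/(67.1010*1.7470) = 0.0003
R_4 = 0.0930/(45.1390*1.7470) = 0.0012
R_conv_out = 1/(35.1670*1.7470) = 0.0163
R_total = 0.0858 K/W
Q = 222.7380 / 0.0858 = 2595.5747 W

R_total = 0.0858 K/W, Q = 2595.5747 W


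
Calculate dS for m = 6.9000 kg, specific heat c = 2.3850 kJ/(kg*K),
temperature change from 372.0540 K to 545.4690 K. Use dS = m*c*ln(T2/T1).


T2/T1 = 1.4661
ln(T2/T1) = 0.3826
dS = 6.9000 * 2.3850 * 0.3826 = 6.2964 kJ/K

6.2964 kJ/K


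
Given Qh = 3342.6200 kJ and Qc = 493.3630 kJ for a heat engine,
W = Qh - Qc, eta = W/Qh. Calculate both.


W = 3342.6200 - 493.3630 = 2849.2570 kJ
eta = 2849.2570 / 3342.6200 = 0.8524 = 85.2402%

W = 2849.2570 kJ, eta = 85.2402%


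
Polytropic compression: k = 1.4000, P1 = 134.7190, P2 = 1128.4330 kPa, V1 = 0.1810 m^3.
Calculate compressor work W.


(k-1)/k = 0.2857
(P2/P1)^exp = 1.8354
W = 3.5000 * 134.7190 * 0.1810 * (1.8354 - 1) = 71.2957 kJ

71.2957 kJ


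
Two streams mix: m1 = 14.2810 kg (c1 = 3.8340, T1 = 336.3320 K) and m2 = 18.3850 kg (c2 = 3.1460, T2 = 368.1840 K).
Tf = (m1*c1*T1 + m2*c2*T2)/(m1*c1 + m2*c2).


num = 39710.7768
den = 112.5926
Tf = 352.6945 K

352.6945 K


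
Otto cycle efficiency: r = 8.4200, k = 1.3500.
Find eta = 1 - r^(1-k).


r^(k-1) = 2.1079
eta = 1 - 1/2.1079 = 0.5256 = 52.5604%

52.5604%


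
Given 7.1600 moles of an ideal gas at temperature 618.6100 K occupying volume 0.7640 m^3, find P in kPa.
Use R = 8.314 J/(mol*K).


P = nRT/V = 7.1600 * 8.314 * 618.6100 / 0.7640
= 36824.7645 / 0.7640 = 48199.9536 Pa = 48.2000 kPa

48.2000 kPa


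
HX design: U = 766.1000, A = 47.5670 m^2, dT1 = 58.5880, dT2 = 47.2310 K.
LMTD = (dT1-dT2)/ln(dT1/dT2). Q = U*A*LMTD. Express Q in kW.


LMTD = 52.7057 K
Q = 766.1000 * 47.5670 * 52.7057 = 1920653.4474 W = 1920.6534 kW

1920.6534 kW


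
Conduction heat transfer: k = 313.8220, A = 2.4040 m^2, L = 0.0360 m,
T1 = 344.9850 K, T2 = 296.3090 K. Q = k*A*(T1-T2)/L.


dT = 48.6760 K
Q = 313.8220 * 2.4040 * 48.6760 / 0.0360 = 1020070.6003 W

1020070.6003 W


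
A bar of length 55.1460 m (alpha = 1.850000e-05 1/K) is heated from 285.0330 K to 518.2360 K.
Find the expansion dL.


dT = 233.2030 K
dL = 1.850000e-05 * 55.1460 * 233.2030 = 0.237914 m
L_final = 55.383914 m

dL = 0.237914 m


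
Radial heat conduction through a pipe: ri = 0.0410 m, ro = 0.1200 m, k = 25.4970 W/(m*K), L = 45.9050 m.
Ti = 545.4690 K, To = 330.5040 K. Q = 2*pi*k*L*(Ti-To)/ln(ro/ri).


dT = 214.9650 K
ln(ro/ri) = 1.0739
Q = 2*pi*25.4970*45.9050*214.9650 / 1.0739 = 1472057.9248 W

1472057.9248 W


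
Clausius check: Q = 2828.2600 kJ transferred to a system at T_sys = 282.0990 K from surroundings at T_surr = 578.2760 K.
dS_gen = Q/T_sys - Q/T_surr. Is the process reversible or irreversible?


dS_sys = 2828.2600/282.0990 = 10.0258 kJ/K
dS_surr = -2828.2600/578.2760 = -4.8908 kJ/K
dS_gen = 10.0258 - 4.8908 = 5.1349 kJ/K (irreversible)

dS_gen = 5.1349 kJ/K, irreversible


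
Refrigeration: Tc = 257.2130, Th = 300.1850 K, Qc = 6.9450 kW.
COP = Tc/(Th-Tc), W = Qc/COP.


COP = 257.2130 / 42.9720 = 5.9856
W = 6.9450 / 5.9856 = 1.1603 kW

COP = 5.9856, W = 1.1603 kW


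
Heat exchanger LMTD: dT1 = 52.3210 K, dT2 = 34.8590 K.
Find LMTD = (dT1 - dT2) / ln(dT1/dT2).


dT1/dT2 = 1.5009
ln(dT1/dT2) = 0.4061
LMTD = 17.4620 / 0.4061 = 43.0007 K

43.0007 K


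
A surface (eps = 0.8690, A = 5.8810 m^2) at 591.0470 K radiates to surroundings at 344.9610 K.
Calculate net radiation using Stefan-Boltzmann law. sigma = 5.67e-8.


T^4 = 1.2204e+11
Tsurr^4 = 1.4161e+10
Q = 0.8690 * 5.67e-8 * 5.8810 * 1.0788e+11 = 31259.1217 W

31259.1217 W


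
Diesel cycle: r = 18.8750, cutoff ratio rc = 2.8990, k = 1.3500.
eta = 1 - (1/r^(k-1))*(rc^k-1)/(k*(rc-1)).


r^(k-1) = 2.7961
rc^k = 4.2076
eta = 0.5525 = 55.2532%

55.2532%


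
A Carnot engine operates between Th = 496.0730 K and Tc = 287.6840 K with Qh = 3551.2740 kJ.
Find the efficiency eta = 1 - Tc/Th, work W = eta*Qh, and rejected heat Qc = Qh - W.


eta = 1 - 287.6840/496.0730 = 0.4201
W = 0.4201 * 3551.2740 = 1491.8095 kJ
Qc = 3551.2740 - 1491.8095 = 2059.4645 kJ

eta = 42.0077%, W = 1491.8095 kJ, Qc = 2059.4645 kJ


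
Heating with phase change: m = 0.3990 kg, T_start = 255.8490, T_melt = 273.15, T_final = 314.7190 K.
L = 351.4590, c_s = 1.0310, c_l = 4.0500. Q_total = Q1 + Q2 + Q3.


Q1 (sensible, solid) = 0.3990 * 1.0310 * 17.3010 = 7.1171 kJ
Q2 (latent) = 0.3990 * 351.4590 = 140.2321 kJ
Q3 (sensible, liquid) = 0.3990 * 4.0500 * 41.5690 = 67.1734 kJ
Q_total = 214.5227 kJ

214.5227 kJ


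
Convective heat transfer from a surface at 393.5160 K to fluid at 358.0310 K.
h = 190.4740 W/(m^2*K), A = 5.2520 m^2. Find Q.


dT = 35.4850 K
Q = 190.4740 * 5.2520 * 35.4850 = 35498.1099 W

35498.1099 W


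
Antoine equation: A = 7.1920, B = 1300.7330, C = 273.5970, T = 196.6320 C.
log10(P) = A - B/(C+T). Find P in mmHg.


C+T = 470.2290
B/(C+T) = 2.7662
log10(P) = 7.1920 - 2.7662 = 4.4258
P = 10^4.4258 = 26658.1956 mmHg

26658.1956 mmHg


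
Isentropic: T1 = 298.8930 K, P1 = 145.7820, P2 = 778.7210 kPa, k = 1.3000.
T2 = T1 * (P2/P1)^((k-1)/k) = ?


(k-1)/k = 0.2308
(P2/P1)^exp = 1.4721
T2 = 298.8930 * 1.4721 = 439.9886 K

439.9886 K


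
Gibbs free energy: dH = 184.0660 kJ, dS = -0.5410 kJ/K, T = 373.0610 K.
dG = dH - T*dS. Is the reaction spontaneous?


T*dS = 373.0610 * -0.5410 = -201.8260 kJ
dG = 184.0660 + 201.8260 = 385.8920 kJ (non-spontaneous)

dG = 385.8920 kJ, non-spontaneous


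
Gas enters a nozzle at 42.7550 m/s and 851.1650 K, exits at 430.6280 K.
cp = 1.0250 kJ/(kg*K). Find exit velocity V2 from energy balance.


dT = 420.5370 K
2*cp*1000*dT = 862100.8500
V1^2 = 1827.9900
V2 = sqrt(863928.8400) = 929.4777 m/s

929.4777 m/s


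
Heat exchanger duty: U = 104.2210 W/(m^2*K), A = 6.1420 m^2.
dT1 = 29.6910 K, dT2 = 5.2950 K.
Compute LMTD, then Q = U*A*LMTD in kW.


LMTD = 14.1501 K
Q = 104.2210 * 6.1420 * 14.1501 = 9057.8685 W = 9.0579 kW

9.0579 kW


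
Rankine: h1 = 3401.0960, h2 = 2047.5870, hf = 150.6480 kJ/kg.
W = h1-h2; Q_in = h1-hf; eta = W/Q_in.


W = 1353.5090 kJ/kg
Q_in = 3250.4480 kJ/kg
eta = 0.4164 = 41.6407%

eta = 41.6407%


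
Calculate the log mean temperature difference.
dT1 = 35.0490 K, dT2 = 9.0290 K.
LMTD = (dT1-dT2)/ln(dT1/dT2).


dT1/dT2 = 3.8818
ln(dT1/dT2) = 1.3563
LMTD = 26.0200 / 1.3563 = 19.1845 K

19.1845 K


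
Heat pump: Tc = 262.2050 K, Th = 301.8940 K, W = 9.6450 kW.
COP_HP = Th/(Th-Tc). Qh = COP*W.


COP = 301.8940 / 39.6890 = 7.6065
Qh = 7.6065 * 9.6450 = 73.3646 kW

COP = 7.6065, Qh = 73.3646 kW


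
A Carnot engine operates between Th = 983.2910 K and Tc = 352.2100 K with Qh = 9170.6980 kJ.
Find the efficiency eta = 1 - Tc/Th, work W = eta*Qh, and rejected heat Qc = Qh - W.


eta = 1 - 352.2100/983.2910 = 0.6418
W = 0.6418 * 9170.6980 = 5885.7991 kJ
Qc = 9170.6980 - 5885.7991 = 3284.8989 kJ

eta = 64.1805%, W = 5885.7991 kJ, Qc = 3284.8989 kJ


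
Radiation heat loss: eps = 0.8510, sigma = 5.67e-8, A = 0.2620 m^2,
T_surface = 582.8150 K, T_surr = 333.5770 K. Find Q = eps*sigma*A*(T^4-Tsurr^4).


T^4 = 1.1538e+11
Tsurr^4 = 1.2382e+10
Q = 0.8510 * 5.67e-8 * 0.2620 * 1.0300e+11 = 1302.0717 W

1302.0717 W


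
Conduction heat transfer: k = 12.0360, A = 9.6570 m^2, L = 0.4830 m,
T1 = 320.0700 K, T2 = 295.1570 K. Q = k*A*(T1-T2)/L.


dT = 24.9130 K
Q = 12.0360 * 9.6570 * 24.9130 / 0.4830 = 5995.1949 W

5995.1949 W
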